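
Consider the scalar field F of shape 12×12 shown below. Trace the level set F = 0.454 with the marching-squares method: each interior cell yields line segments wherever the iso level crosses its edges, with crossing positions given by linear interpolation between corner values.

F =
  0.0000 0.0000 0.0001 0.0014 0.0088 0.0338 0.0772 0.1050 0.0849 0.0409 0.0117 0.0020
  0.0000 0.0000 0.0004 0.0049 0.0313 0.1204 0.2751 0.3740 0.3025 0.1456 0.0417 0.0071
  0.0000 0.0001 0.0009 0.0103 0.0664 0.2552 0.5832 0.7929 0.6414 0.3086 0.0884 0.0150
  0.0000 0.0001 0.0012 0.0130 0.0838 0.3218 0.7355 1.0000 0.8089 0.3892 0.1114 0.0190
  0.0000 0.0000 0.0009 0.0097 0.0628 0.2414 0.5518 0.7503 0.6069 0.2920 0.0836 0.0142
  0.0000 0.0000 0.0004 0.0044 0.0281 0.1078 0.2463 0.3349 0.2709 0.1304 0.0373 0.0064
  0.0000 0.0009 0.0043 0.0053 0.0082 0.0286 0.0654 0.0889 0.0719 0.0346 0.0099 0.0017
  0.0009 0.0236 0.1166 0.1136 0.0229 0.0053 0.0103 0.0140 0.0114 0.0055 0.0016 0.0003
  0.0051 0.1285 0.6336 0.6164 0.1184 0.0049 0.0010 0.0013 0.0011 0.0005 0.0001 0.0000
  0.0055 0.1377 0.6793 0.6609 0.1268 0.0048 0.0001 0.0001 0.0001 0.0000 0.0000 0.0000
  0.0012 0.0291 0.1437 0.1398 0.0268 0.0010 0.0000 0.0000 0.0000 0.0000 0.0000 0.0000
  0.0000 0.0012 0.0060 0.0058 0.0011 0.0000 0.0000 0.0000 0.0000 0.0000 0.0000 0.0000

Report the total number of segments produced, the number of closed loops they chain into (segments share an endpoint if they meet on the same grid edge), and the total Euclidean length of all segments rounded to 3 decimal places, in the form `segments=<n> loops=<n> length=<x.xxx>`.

segments=20 loops=2 length=17.006

cell (1,5): code 0100 → (1.581,6.000)–(2.000,5.606)
cell (1,6): code 1100 → (1.191,7.000)–(1.581,6.000)
cell (1,7): code 1100 → (1.447,8.000)–(1.191,7.000)
cell (1,8): code 1000 → (2.000,8.563)–(1.447,8.000)
cell (2,5): code 0110 → (2.000,5.606)–(3.000,5.320)
cell (2,8): code 1001 → (3.000,8.846)–(2.000,8.563)
cell (3,5): code 0110 → (3.000,5.320)–(4.000,5.685)
cell (3,8): code 1001 → (4.000,8.486)–(3.000,8.846)
cell (4,5): code 0010 → (4.000,5.685)–(4.320,6.000)
cell (4,6): code 0011 → (4.320,6.000)–(4.713,7.000)
cell (4,7): code 0011 → (4.713,7.000)–(4.455,8.000)
cell (4,8): code 0001 → (4.455,8.000)–(4.000,8.486)
cell (7,1): code 0100 → (7.653,2.000)–(8.000,1.644)
cell (7,2): code 1100 → (7.677,3.000)–(7.653,2.000)
cell (7,3): code 1000 → (8.000,3.326)–(7.677,3.000)
cell (8,1): code 0110 → (8.000,1.644)–(9.000,1.584)
cell (8,3): code 1001 → (9.000,3.387)–(8.000,3.326)
cell (9,1): code 0010 → (9.000,1.584)–(9.421,2.000)
cell (9,2): code 0011 → (9.421,2.000)–(9.397,3.000)
cell (9,3): code 0001 → (9.397,3.000)–(9.000,3.387)
total: 20 segments, chained into 2 closed loop(s), length Σ = 17.005562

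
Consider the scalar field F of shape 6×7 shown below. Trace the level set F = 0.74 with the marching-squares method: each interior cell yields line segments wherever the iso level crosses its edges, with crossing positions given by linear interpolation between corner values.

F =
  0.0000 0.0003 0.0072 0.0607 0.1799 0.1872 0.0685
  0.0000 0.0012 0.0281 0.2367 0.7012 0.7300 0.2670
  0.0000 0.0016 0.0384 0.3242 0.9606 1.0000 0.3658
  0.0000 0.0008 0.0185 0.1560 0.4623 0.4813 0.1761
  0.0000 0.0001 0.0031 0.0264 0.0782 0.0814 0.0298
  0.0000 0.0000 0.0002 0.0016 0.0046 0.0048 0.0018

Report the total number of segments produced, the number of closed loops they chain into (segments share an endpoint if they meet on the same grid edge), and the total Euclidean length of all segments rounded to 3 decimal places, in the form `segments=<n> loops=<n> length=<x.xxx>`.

segments=6 loops=1 length=5.183

cell (1,3): code 0100 → (1.150,4.000)–(2.000,3.653)
cell (1,4): code 1100 → (1.037,5.000)–(1.150,4.000)
cell (1,5): code 1000 → (2.000,5.410)–(1.037,5.000)
cell (2,3): code 0010 → (2.000,3.653)–(2.443,4.000)
cell (2,4): code 0011 → (2.443,4.000)–(2.501,5.000)
cell (2,5): code 0001 → (2.501,5.000)–(2.000,5.410)
total: 6 segments, chained into 1 closed loop(s), length Σ = 5.182802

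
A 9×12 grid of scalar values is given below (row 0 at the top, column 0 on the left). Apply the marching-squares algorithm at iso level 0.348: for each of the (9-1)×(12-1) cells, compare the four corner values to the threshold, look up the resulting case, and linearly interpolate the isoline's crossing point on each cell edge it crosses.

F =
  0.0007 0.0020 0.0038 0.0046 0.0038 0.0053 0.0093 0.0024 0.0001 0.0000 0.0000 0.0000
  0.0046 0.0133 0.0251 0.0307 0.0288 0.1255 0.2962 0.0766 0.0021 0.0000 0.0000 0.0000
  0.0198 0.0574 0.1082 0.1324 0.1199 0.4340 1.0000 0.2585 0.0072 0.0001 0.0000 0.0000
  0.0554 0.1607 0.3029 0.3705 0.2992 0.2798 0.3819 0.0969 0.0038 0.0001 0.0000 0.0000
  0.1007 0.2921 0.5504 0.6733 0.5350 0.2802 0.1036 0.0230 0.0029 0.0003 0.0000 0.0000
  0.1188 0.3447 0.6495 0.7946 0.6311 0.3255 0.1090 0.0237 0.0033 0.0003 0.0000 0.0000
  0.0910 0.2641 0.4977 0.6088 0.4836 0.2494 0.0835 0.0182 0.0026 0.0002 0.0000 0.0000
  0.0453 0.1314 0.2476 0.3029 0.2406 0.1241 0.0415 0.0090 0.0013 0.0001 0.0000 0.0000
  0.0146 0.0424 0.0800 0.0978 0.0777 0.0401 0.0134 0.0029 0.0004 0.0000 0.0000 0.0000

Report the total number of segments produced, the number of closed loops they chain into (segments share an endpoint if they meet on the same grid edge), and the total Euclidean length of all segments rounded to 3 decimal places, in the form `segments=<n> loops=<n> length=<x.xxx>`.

cell (1,4): code 0100 → (1.721,5.000)–(2.000,4.726)
cell (1,5): code 1100 → (1.074,6.000)–(1.721,5.000)
cell (1,6): code 1000 → (2.000,6.879)–(1.074,6.000)
cell (2,2): code 0100 → (2.906,3.000)–(3.000,2.667)
cell (2,3): code 1000 → (3.000,3.316)–(2.906,3.000)
cell (2,4): code 0010 → (2.000,4.726)–(2.558,5.000)
cell (2,5): code 0111 → (2.558,5.000)–(3.000,5.668)
cell (2,6): code 1001 → (3.000,6.119)–(2.000,6.879)
cell (3,1): code 0100 → (3.182,2.000)–(4.000,1.216)
cell (3,2): code 1110 → (3.000,2.667)–(3.182,2.000)
cell (3,3): code 1101 → (3.207,4.000)–(3.000,3.316)
cell (3,4): code 1000 → (4.000,4.734)–(3.207,4.000)
cell (3,5): code 0010 → (3.000,5.668)–(3.122,6.000)
cell (3,6): code 0001 → (3.122,6.000)–(3.000,6.119)
cell (4,1): code 0110 → (4.000,1.216)–(5.000,1.011)
cell (4,4): code 1001 → (5.000,4.926)–(4.000,4.734)
cell (5,1): code 0110 → (5.000,1.011)–(6.000,1.359)
cell (5,4): code 1001 → (6.000,4.579)–(5.000,4.926)
cell (6,1): code 0010 → (6.000,1.359)–(6.599,2.000)
cell (6,2): code 0011 → (6.599,2.000)–(6.853,3.000)
cell (6,3): code 0011 → (6.853,3.000)–(6.558,4.000)
cell (6,4): code 0001 → (6.558,4.000)–(6.000,4.579)
total: 22 segments, chained into 2 closed loop(s), length Σ = 18.269215

segments=22 loops=2 length=18.269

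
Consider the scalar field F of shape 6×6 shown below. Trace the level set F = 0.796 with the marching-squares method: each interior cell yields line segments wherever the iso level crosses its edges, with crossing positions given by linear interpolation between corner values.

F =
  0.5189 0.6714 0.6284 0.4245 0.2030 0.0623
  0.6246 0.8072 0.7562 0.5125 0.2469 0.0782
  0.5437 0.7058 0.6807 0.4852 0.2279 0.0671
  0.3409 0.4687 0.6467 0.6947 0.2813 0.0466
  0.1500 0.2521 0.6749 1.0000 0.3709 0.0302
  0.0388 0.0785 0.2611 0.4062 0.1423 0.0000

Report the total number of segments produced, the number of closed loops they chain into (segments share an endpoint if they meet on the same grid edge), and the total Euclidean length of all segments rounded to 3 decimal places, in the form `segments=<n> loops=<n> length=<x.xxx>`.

cell (0,0): code 0100 → (0.918,1.000)–(1.000,0.939)
cell (0,1): code 1000 → (1.000,1.220)–(0.918,1.000)
cell (1,0): code 0010 → (1.000,0.939)–(1.110,1.000)
cell (1,1): code 0001 → (1.110,1.000)–(1.000,1.220)
cell (3,2): code 0100 → (3.332,3.000)–(4.000,2.373)
cell (3,3): code 1000 → (4.000,3.324)–(3.332,3.000)
cell (4,2): code 0010 → (4.000,2.373)–(4.344,3.000)
cell (4,3): code 0001 → (4.344,3.000)–(4.000,3.324)
total: 8 segments, chained into 2 closed loop(s), length Σ = 3.556705

segments=8 loops=2 length=3.557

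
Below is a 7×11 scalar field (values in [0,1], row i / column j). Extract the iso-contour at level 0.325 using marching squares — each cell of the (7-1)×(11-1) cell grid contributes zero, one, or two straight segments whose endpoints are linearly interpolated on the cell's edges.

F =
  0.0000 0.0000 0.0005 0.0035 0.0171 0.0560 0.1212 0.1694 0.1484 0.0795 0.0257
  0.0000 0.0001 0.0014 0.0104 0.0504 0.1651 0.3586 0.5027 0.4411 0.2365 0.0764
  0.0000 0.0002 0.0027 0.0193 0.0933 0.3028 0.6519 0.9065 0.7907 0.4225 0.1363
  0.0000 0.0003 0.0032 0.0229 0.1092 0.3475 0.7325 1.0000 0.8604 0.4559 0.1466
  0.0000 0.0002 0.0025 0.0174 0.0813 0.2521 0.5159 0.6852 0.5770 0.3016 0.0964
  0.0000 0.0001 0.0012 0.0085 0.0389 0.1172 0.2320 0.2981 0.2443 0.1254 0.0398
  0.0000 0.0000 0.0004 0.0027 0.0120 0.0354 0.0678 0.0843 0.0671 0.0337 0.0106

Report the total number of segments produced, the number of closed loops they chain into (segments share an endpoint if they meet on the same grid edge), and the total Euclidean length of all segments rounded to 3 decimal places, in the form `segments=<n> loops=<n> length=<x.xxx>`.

cell (0,5): code 0100 → (0.858,6.000)–(1.000,5.826)
cell (0,6): code 1100 → (0.467,7.000)–(0.858,6.000)
cell (0,7): code 1100 → (0.603,8.000)–(0.467,7.000)
cell (0,8): code 1000 → (1.000,8.567)–(0.603,8.000)
cell (1,5): code 0110 → (1.000,5.826)–(2.000,5.064)
cell (1,8): code 1101 → (1.476,9.000)–(1.000,8.567)
cell (1,9): code 1000 → (2.000,9.341)–(1.476,9.000)
cell (2,4): code 0100 → (2.497,5.000)–(3.000,4.906)
cell (2,5): code 1110 → (2.000,5.064)–(2.497,5.000)
cell (2,9): code 1001 → (3.000,9.423)–(2.000,9.341)
cell (3,4): code 0010 → (3.000,4.906)–(3.236,5.000)
cell (3,5): code 0111 → (3.236,5.000)–(4.000,5.276)
cell (3,8): code 1011 → (4.000,8.915)–(3.848,9.000)
cell (3,9): code 0001 → (3.848,9.000)–(3.000,9.423)
cell (4,5): code 0010 → (4.000,5.276)–(4.672,6.000)
cell (4,6): code 0011 → (4.672,6.000)–(4.931,7.000)
cell (4,7): code 0011 → (4.931,7.000)–(4.757,8.000)
cell (4,8): code 0001 → (4.757,8.000)–(4.000,8.915)
total: 18 segments, chained into 1 closed loop(s), length Σ = 13.953557

segments=18 loops=1 length=13.954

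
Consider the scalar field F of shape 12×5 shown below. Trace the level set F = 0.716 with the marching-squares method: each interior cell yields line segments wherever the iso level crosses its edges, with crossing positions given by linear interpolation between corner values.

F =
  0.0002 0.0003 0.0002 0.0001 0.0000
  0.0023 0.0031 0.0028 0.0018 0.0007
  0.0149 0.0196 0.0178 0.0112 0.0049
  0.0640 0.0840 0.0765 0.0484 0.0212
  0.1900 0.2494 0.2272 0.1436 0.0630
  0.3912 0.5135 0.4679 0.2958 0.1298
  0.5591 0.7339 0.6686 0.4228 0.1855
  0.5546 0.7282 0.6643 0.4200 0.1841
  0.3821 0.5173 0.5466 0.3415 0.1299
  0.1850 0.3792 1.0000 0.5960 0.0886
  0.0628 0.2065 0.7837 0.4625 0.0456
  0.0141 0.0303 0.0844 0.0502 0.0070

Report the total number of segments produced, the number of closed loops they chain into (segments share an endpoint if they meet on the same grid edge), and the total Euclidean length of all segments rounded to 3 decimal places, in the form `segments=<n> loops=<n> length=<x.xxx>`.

cell (5,0): code 0100 → (5.919,1.000)–(6.000,0.898)
cell (5,1): code 1000 → (6.000,1.274)–(5.919,1.000)
cell (6,0): code 0110 → (6.000,0.898)–(7.000,0.930)
cell (6,1): code 1001 → (7.000,1.191)–(6.000,1.274)
cell (7,0): code 0010 → (7.000,0.930)–(7.058,1.000)
cell (7,1): code 0001 → (7.058,1.000)–(7.000,1.191)
cell (8,1): code 0100 → (8.374,2.000)–(9.000,1.543)
cell (8,2): code 1000 → (9.000,2.703)–(8.374,2.000)
cell (9,1): code 0110 → (9.000,1.543)–(10.000,1.883)
cell (9,2): code 1001 → (10.000,2.211)–(9.000,2.703)
cell (10,1): code 0010 → (10.000,1.883)–(10.097,2.000)
cell (10,2): code 0001 → (10.097,2.000)–(10.000,2.211)
total: 12 segments, chained into 2 closed loop(s), length Σ = 6.983157

segments=12 loops=2 length=6.983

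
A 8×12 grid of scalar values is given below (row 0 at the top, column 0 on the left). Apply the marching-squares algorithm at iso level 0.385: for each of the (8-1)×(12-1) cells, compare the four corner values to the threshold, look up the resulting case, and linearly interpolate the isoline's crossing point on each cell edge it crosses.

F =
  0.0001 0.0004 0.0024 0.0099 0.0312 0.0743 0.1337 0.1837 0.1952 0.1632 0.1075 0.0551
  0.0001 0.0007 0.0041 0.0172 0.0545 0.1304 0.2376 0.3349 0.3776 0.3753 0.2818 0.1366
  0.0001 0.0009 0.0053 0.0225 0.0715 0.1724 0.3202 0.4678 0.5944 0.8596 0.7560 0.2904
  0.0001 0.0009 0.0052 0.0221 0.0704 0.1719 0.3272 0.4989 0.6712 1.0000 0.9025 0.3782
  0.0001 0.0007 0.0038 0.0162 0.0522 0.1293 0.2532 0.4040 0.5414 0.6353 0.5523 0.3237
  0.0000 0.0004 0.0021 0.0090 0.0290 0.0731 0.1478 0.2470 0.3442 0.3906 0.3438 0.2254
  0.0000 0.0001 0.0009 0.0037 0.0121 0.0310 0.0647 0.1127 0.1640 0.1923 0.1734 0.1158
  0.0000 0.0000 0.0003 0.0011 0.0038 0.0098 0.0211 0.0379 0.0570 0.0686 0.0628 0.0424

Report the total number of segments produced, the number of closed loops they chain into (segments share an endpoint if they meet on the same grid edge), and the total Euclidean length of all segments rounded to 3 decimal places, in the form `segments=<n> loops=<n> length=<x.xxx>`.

cell (1,6): code 0100 → (1.377,7.000)–(2.000,6.439)
cell (1,7): code 1100 → (1.034,8.000)–(1.377,7.000)
cell (1,8): code 1100 → (1.020,9.000)–(1.034,8.000)
cell (1,9): code 1100 → (1.218,10.000)–(1.020,9.000)
cell (1,10): code 1000 → (2.000,10.797)–(1.218,10.000)
cell (2,6): code 0110 → (2.000,6.439)–(3.000,6.337)
cell (2,10): code 1001 → (3.000,10.987)–(2.000,10.797)
cell (3,6): code 0110 → (3.000,6.337)–(4.000,6.874)
cell (3,10): code 1001 → (4.000,10.732)–(3.000,10.987)
cell (4,6): code 0010 → (4.000,6.874)–(4.121,7.000)
cell (4,7): code 0011 → (4.121,7.000)–(4.793,8.000)
cell (4,8): code 0111 → (4.793,8.000)–(5.000,8.879)
cell (4,9): code 1011 → (5.000,9.120)–(4.802,10.000)
cell (4,10): code 0001 → (4.802,10.000)–(4.000,10.732)
cell (5,8): code 0010 → (5.000,8.879)–(5.028,9.000)
cell (5,9): code 0001 → (5.028,9.000)–(5.000,9.120)
total: 16 segments, chained into 1 closed loop(s), length Σ = 13.740134

segments=16 loops=1 length=13.740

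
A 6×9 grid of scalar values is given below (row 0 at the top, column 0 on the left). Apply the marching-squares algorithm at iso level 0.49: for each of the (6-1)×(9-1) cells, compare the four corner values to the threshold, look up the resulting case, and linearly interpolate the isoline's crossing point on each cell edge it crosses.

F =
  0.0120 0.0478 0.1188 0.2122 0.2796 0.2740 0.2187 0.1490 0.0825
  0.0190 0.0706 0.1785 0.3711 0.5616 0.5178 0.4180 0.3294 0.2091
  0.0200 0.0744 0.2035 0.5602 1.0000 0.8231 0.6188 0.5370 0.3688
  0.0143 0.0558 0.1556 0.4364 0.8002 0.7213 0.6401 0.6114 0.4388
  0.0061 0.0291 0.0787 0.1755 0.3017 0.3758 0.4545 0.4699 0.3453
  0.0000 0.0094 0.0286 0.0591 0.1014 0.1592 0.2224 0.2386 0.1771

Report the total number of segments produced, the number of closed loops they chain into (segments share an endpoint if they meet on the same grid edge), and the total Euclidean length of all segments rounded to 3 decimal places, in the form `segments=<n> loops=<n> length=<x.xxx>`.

segments=16 loops=1 length=12.639

cell (0,3): code 0100 → (0.746,4.000)–(1.000,3.624)
cell (0,4): code 1100 → (0.886,5.000)–(0.746,4.000)
cell (0,5): code 1000 → (1.000,5.279)–(0.886,5.000)
cell (1,2): code 0100 → (1.629,3.000)–(2.000,2.803)
cell (1,3): code 1110 → (1.000,3.624)–(1.629,3.000)
cell (1,5): code 1101 → (1.359,6.000)–(1.000,5.279)
cell (1,6): code 1100 → (1.774,7.000)–(1.359,6.000)
cell (1,7): code 1000 → (2.000,7.279)–(1.774,7.000)
cell (2,2): code 0010 → (2.000,2.803)–(2.567,3.000)
cell (2,3): code 0111 → (2.567,3.000)–(3.000,3.147)
cell (2,7): code 1001 → (3.000,7.703)–(2.000,7.279)
cell (3,3): code 0010 → (3.000,3.147)–(3.622,4.000)
cell (3,4): code 0011 → (3.622,4.000)–(3.669,5.000)
cell (3,5): code 0011 → (3.669,5.000)–(3.809,6.000)
cell (3,6): code 0011 → (3.809,6.000)–(3.858,7.000)
cell (3,7): code 0001 → (3.858,7.000)–(3.000,7.703)
total: 16 segments, chained into 1 closed loop(s), length Σ = 12.639085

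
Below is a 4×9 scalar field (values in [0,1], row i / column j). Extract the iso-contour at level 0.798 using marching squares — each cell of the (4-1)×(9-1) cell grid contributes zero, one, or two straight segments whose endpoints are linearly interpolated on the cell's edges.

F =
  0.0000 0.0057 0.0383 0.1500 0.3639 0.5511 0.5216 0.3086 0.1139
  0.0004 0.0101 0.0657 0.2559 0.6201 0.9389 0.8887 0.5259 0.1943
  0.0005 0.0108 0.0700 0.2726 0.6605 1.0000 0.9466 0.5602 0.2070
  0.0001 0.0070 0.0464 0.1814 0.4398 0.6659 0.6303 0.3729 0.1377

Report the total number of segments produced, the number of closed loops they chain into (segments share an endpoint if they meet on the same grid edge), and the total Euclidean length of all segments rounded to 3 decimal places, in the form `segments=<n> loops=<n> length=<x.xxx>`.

segments=8 loops=1 length=6.415

cell (0,4): code 0100 → (0.637,5.000)–(1.000,4.558)
cell (0,5): code 1100 → (0.753,6.000)–(0.637,5.000)
cell (0,6): code 1000 → (1.000,6.250)–(0.753,6.000)
cell (1,4): code 0110 → (1.000,4.558)–(2.000,4.405)
cell (1,6): code 1001 → (2.000,6.385)–(1.000,6.250)
cell (2,4): code 0010 → (2.000,4.405)–(2.605,5.000)
cell (2,5): code 0011 → (2.605,5.000)–(2.470,6.000)
cell (2,6): code 0001 → (2.470,6.000)–(2.000,6.385)
total: 8 segments, chained into 1 closed loop(s), length Σ = 6.415479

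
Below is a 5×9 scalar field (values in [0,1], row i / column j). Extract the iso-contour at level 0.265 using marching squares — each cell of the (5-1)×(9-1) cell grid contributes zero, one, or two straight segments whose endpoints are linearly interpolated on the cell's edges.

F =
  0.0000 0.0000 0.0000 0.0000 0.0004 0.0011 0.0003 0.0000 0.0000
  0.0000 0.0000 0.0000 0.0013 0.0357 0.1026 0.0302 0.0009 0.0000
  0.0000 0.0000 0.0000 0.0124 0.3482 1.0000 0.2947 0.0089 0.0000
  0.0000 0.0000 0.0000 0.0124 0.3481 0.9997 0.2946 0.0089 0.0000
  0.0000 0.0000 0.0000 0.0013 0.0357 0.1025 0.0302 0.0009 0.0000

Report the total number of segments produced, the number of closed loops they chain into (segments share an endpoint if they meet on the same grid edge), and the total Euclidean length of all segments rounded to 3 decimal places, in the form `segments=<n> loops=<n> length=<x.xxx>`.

segments=10 loops=1 length=7.767

cell (1,3): code 0100 → (1.734,4.000)–(2.000,3.752)
cell (1,4): code 1100 → (1.181,5.000)–(1.734,4.000)
cell (1,5): code 1100 → (1.888,6.000)–(1.181,5.000)
cell (1,6): code 1000 → (2.000,6.104)–(1.888,6.000)
cell (2,3): code 0110 → (2.000,3.752)–(3.000,3.752)
cell (2,6): code 1001 → (3.000,6.104)–(2.000,6.104)
cell (3,3): code 0010 → (3.000,3.752)–(3.266,4.000)
cell (3,4): code 0011 → (3.266,4.000)–(3.819,5.000)
cell (3,5): code 0011 → (3.819,5.000)–(3.112,6.000)
cell (3,6): code 0001 → (3.112,6.000)–(3.000,6.104)
total: 10 segments, chained into 1 closed loop(s), length Σ = 7.767049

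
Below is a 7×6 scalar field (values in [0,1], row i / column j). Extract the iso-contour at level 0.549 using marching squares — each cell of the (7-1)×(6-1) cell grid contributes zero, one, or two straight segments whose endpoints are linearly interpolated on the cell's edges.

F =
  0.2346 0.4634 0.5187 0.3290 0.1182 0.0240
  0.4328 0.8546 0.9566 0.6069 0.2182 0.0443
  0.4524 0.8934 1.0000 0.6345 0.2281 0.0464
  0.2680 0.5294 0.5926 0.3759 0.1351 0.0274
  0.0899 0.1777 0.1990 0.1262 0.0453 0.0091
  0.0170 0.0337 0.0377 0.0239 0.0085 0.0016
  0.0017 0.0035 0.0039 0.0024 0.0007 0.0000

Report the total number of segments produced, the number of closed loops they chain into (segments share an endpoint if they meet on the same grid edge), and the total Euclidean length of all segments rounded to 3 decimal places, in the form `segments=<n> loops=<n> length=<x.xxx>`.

cell (0,0): code 0100 → (0.219,1.000)–(1.000,0.275)
cell (0,1): code 1100 → (0.069,2.000)–(0.219,1.000)
cell (0,2): code 1100 → (0.792,3.000)–(0.069,2.000)
cell (0,3): code 1000 → (1.000,3.149)–(0.792,3.000)
cell (1,0): code 0110 → (1.000,0.275)–(2.000,0.219)
cell (1,3): code 1001 → (2.000,3.210)–(1.000,3.149)
cell (2,0): code 0010 → (2.000,0.219)–(2.946,1.000)
cell (2,1): code 0111 → (2.946,1.000)–(3.000,1.310)
cell (2,2): code 1011 → (3.000,2.201)–(2.331,3.000)
cell (2,3): code 0001 → (2.331,3.000)–(2.000,3.210)
cell (3,1): code 0010 → (3.000,1.310)–(3.111,2.000)
cell (3,2): code 0001 → (3.111,2.000)–(3.000,2.201)
total: 12 segments, chained into 1 closed loop(s), length Σ = 9.473889

segments=12 loops=1 length=9.474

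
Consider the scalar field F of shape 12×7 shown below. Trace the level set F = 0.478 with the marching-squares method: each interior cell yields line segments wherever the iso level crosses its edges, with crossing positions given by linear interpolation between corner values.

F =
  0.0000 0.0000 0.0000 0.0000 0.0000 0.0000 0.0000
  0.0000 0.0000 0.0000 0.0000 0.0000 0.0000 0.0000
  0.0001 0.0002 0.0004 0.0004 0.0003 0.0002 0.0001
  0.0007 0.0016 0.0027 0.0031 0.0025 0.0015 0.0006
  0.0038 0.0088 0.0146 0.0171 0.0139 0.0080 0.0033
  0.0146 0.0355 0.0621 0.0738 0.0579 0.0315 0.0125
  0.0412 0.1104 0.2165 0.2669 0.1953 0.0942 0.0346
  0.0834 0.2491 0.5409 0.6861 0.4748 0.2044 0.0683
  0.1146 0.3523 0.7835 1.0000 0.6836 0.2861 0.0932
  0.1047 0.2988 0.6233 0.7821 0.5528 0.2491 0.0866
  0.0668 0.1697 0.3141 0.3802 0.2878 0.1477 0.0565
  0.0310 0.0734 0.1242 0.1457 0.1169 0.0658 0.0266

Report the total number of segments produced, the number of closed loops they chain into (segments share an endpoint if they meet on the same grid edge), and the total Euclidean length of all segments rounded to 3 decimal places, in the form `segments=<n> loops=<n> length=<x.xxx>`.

segments=12 loops=1 length=9.927

cell (6,1): code 0100 → (6.806,2.000)–(7.000,1.784)
cell (6,2): code 1100 → (6.504,3.000)–(6.806,2.000)
cell (6,3): code 1000 → (7.000,3.985)–(6.504,3.000)
cell (7,1): code 0110 → (7.000,1.784)–(8.000,1.292)
cell (7,3): code 1101 → (7.015,4.000)–(7.000,3.985)
cell (7,4): code 1000 → (8.000,4.517)–(7.015,4.000)
cell (8,1): code 0110 → (8.000,1.292)–(9.000,1.552)
cell (8,4): code 1001 → (9.000,4.246)–(8.000,4.517)
cell (9,1): code 0010 → (9.000,1.552)–(9.470,2.000)
cell (9,2): code 0011 → (9.470,2.000)–(9.757,3.000)
cell (9,3): code 0011 → (9.757,3.000)–(9.282,4.000)
cell (9,4): code 0001 → (9.282,4.000)–(9.000,4.246)
total: 12 segments, chained into 1 closed loop(s), length Σ = 9.926581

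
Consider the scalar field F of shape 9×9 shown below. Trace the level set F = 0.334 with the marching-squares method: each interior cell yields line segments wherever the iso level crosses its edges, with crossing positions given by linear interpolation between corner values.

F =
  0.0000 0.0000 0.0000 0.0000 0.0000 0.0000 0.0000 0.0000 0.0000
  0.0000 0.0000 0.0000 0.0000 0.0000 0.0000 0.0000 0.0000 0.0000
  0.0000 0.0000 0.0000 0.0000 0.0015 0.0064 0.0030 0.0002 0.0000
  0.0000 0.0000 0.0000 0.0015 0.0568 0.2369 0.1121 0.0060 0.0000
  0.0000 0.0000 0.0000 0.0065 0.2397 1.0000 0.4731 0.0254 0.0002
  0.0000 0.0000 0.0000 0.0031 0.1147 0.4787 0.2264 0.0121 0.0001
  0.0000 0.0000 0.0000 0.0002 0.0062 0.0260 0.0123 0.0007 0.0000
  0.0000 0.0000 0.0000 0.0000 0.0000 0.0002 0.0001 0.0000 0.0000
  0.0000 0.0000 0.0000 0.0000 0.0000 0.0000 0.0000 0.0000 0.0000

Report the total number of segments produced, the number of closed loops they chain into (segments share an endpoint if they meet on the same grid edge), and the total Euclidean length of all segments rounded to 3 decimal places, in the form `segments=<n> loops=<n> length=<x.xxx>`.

segments=8 loops=1 length=6.373

cell (3,4): code 0100 → (3.127,5.000)–(4.000,4.124)
cell (3,5): code 1100 → (3.615,6.000)–(3.127,5.000)
cell (3,6): code 1000 → (4.000,6.311)–(3.615,6.000)
cell (4,4): code 0110 → (4.000,4.124)–(5.000,4.602)
cell (4,5): code 1011 → (5.000,5.574)–(4.564,6.000)
cell (4,6): code 0001 → (4.564,6.000)–(4.000,6.311)
cell (5,4): code 0010 → (5.000,4.602)–(5.320,5.000)
cell (5,5): code 0001 → (5.320,5.000)–(5.000,5.574)
total: 8 segments, chained into 1 closed loop(s), length Σ = 6.373018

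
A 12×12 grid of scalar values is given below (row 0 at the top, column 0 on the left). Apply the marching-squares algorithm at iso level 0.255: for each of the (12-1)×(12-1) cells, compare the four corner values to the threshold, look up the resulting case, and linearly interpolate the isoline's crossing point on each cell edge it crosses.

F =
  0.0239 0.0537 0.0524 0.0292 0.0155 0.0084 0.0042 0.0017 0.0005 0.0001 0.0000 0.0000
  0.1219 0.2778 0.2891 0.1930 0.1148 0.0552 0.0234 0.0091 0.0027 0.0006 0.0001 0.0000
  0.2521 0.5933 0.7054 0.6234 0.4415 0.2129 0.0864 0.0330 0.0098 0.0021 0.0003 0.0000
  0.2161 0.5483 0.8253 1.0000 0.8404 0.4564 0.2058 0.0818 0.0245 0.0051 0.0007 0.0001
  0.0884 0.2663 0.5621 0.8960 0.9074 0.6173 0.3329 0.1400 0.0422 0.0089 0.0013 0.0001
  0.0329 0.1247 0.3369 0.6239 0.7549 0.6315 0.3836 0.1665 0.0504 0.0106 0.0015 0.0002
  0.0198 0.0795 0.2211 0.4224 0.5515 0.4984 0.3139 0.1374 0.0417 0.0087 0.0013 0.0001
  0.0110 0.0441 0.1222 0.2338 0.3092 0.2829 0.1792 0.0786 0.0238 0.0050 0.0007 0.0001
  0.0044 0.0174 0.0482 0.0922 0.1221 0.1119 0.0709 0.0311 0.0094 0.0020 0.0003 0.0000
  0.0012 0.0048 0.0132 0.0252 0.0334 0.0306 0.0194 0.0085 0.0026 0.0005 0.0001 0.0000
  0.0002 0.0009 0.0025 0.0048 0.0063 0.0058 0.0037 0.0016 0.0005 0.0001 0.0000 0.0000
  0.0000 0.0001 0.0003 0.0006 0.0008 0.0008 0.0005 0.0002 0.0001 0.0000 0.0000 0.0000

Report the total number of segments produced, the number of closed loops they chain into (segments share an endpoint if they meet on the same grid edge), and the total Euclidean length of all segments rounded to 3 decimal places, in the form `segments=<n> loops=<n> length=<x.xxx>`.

segments=26 loops=1 length=19.932

cell (0,0): code 0100 → (0.898,1.000)–(1.000,0.854)
cell (0,1): code 1100 → (0.856,2.000)–(0.898,1.000)
cell (0,2): code 1000 → (1.000,2.355)–(0.856,2.000)
cell (1,0): code 0110 → (1.000,0.854)–(2.000,0.008)
cell (1,2): code 1101 → (1.144,3.000)–(1.000,2.355)
cell (1,3): code 1100 → (1.429,4.000)–(1.144,3.000)
cell (1,4): code 1000 → (2.000,4.816)–(1.429,4.000)
cell (2,0): code 0110 → (2.000,0.008)–(3.000,0.117)
cell (2,4): code 1101 → (2.173,5.000)–(2.000,4.816)
cell (2,5): code 1000 → (3.000,5.804)–(2.173,5.000)
cell (3,0): code 0110 → (3.000,0.117)–(4.000,0.936)
cell (3,5): code 1101 → (3.387,6.000)–(3.000,5.804)
cell (3,6): code 1000 → (4.000,6.404)–(3.387,6.000)
cell (4,0): code 0010 → (4.000,0.936)–(4.080,1.000)
cell (4,1): code 0111 → (4.080,1.000)–(5.000,1.614)
cell (4,6): code 1001 → (5.000,6.592)–(4.000,6.404)
cell (5,1): code 0010 → (5.000,1.614)–(5.707,2.000)
cell (5,2): code 0111 → (5.707,2.000)–(6.000,2.168)
cell (5,6): code 1001 → (6.000,6.334)–(5.000,6.592)
cell (6,2): code 0010 → (6.000,2.168)–(6.888,3.000)
cell (6,3): code 0111 → (6.888,3.000)–(7.000,3.281)
cell (6,5): code 1011 → (7.000,5.269)–(6.437,6.000)
cell (6,6): code 0001 → (6.437,6.000)–(6.000,6.334)
cell (7,3): code 0010 → (7.000,3.281)–(7.290,4.000)
cell (7,4): code 0011 → (7.290,4.000)–(7.163,5.000)
cell (7,5): code 0001 → (7.163,5.000)–(7.000,5.269)
total: 26 segments, chained into 1 closed loop(s), length Σ = 19.932073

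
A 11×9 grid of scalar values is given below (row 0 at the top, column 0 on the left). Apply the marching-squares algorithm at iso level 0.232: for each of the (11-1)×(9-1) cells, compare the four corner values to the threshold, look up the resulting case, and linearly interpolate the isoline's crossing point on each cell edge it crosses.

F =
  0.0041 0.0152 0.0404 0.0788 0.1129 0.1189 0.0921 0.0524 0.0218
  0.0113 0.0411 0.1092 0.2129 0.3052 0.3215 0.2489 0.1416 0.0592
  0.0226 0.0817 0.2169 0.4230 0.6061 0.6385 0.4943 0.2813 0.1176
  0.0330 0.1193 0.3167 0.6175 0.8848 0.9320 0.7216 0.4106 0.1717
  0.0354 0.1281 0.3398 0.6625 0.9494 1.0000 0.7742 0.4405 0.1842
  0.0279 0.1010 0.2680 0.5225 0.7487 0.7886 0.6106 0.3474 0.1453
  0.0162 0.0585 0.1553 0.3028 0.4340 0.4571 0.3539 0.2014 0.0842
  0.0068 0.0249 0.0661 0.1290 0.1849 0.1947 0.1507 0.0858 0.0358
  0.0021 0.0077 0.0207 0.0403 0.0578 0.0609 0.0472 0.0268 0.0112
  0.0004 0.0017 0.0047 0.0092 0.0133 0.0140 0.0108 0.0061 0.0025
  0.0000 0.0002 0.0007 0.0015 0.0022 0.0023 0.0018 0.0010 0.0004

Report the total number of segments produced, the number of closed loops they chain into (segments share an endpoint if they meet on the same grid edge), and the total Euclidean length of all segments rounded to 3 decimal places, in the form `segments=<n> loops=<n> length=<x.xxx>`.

segments=24 loops=1 length=19.716

cell (0,3): code 0100 → (0.619,4.000)–(1.000,3.207)
cell (0,4): code 1100 → (0.558,5.000)–(0.619,4.000)
cell (0,5): code 1100 → (0.892,6.000)–(0.558,5.000)
cell (0,6): code 1000 → (1.000,6.158)–(0.892,6.000)
cell (1,2): code 0100 → (1.091,3.000)–(2.000,2.073)
cell (1,3): code 1110 → (1.000,3.207)–(1.091,3.000)
cell (1,6): code 1101 → (1.647,7.000)–(1.000,6.158)
cell (1,7): code 1000 → (2.000,7.301)–(1.647,7.000)
cell (2,1): code 0100 → (2.151,2.000)–(3.000,1.571)
cell (2,2): code 1110 → (2.000,2.073)–(2.151,2.000)
cell (2,7): code 1001 → (3.000,7.748)–(2.000,7.301)
cell (3,1): code 0110 → (3.000,1.571)–(4.000,1.491)
cell (3,7): code 1001 → (4.000,7.813)–(3.000,7.748)
cell (4,1): code 0110 → (4.000,1.491)–(5.000,1.784)
cell (4,7): code 1001 → (5.000,7.571)–(4.000,7.813)
cell (5,1): code 0010 → (5.000,1.784)–(5.319,2.000)
cell (5,2): code 0111 → (5.319,2.000)–(6.000,2.520)
cell (5,6): code 1011 → (6.000,6.799)–(5.790,7.000)
cell (5,7): code 0001 → (5.790,7.000)–(5.000,7.571)
cell (6,2): code 0010 → (6.000,2.520)–(6.407,3.000)
cell (6,3): code 0011 → (6.407,3.000)–(6.811,4.000)
cell (6,4): code 0011 → (6.811,4.000)–(6.858,5.000)
cell (6,5): code 0011 → (6.858,5.000)–(6.600,6.000)
cell (6,6): code 0001 → (6.600,6.000)–(6.000,6.799)
total: 24 segments, chained into 1 closed loop(s), length Σ = 19.716246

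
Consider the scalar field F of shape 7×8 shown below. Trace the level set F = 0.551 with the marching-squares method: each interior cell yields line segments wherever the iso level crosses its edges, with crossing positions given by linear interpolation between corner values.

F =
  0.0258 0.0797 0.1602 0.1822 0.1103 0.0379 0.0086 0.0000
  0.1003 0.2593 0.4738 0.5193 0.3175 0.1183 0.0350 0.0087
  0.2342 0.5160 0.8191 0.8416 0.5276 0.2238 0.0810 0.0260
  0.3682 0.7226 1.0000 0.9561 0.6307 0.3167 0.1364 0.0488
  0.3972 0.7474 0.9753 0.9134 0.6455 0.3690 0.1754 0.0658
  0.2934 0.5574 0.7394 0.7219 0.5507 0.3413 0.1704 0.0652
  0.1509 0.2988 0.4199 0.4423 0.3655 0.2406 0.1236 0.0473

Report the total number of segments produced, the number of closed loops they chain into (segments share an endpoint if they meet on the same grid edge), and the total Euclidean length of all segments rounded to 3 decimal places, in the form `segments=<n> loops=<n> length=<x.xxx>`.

segments=16 loops=1 length=13.249

cell (1,1): code 0100 → (1.224,2.000)–(2.000,1.115)
cell (1,2): code 1100 → (1.098,3.000)–(1.224,2.000)
cell (1,3): code 1000 → (2.000,3.925)–(1.098,3.000)
cell (2,0): code 0100 → (2.169,1.000)–(3.000,0.516)
cell (2,1): code 1110 → (2.000,1.115)–(2.169,1.000)
cell (2,3): code 1101 → (2.227,4.000)–(2.000,3.925)
cell (2,4): code 1000 → (3.000,4.254)–(2.227,4.000)
cell (3,0): code 0110 → (3.000,0.516)–(4.000,0.439)
cell (3,4): code 1001 → (4.000,4.342)–(3.000,4.254)
cell (4,0): code 0110 → (4.000,0.439)–(5.000,0.976)
cell (4,3): code 1011 → (5.000,3.998)–(4.997,4.000)
cell (4,4): code 0001 → (4.997,4.000)–(4.000,4.342)
cell (5,0): code 0010 → (5.000,0.976)–(5.025,1.000)
cell (5,1): code 0011 → (5.025,1.000)–(5.590,2.000)
cell (5,2): code 0011 → (5.590,2.000)–(5.611,3.000)
cell (5,3): code 0001 → (5.611,3.000)–(5.000,3.998)
total: 16 segments, chained into 1 closed loop(s), length Σ = 13.248810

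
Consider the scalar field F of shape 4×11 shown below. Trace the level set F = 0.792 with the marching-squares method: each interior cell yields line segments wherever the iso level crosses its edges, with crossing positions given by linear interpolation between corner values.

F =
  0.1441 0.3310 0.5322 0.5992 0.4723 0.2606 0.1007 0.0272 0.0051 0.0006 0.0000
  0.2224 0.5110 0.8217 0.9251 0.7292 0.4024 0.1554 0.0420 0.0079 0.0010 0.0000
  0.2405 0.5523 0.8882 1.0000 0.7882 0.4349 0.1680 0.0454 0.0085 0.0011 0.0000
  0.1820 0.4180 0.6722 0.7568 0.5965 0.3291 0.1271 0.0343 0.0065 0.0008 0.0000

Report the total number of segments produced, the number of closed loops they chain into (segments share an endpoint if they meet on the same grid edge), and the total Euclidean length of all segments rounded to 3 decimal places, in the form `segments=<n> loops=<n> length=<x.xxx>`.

segments=8 loops=1 length=6.954

cell (0,1): code 0100 → (0.897,2.000)–(1.000,1.904)
cell (0,2): code 1100 → (0.592,3.000)–(0.897,2.000)
cell (0,3): code 1000 → (1.000,3.679)–(0.592,3.000)
cell (1,1): code 0110 → (1.000,1.904)–(2.000,1.714)
cell (1,3): code 1001 → (2.000,3.982)–(1.000,3.679)
cell (2,1): code 0010 → (2.000,1.714)–(2.445,2.000)
cell (2,2): code 0011 → (2.445,2.000)–(2.855,3.000)
cell (2,3): code 0001 → (2.855,3.000)–(2.000,3.982)
total: 8 segments, chained into 1 closed loop(s), length Σ = 6.954024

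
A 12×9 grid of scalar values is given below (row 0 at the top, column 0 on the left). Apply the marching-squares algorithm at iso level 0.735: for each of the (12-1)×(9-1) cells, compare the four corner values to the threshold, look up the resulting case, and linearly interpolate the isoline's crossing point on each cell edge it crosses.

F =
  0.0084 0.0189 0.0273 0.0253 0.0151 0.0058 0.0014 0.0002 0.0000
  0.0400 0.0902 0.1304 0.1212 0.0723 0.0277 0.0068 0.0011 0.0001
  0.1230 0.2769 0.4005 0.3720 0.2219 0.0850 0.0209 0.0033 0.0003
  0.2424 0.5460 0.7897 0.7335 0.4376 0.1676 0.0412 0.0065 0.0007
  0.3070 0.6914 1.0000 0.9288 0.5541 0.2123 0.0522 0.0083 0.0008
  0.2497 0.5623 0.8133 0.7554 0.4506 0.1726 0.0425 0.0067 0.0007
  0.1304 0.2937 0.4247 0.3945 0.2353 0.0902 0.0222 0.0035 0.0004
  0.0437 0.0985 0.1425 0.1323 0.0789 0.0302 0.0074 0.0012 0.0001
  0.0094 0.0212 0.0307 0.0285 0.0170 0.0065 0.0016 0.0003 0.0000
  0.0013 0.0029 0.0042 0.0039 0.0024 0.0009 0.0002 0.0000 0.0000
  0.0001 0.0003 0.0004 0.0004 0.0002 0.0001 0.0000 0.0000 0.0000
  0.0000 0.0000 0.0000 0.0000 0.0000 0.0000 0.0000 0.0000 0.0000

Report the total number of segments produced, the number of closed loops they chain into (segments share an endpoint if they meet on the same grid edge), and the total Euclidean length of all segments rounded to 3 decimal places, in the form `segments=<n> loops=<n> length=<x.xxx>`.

segments=10 loops=1 length=7.285

cell (2,1): code 0100 → (2.859,2.000)–(3.000,1.776)
cell (2,2): code 1000 → (3.000,2.973)–(2.859,2.000)
cell (3,1): code 0110 → (3.000,1.776)–(4.000,1.141)
cell (3,2): code 1101 → (3.008,3.000)–(3.000,2.973)
cell (3,3): code 1000 → (4.000,3.517)–(3.008,3.000)
cell (4,1): code 0110 → (4.000,1.141)–(5.000,1.688)
cell (4,3): code 1001 → (5.000,3.067)–(4.000,3.517)
cell (5,1): code 0010 → (5.000,1.688)–(5.201,2.000)
cell (5,2): code 0011 → (5.201,2.000)–(5.057,3.000)
cell (5,3): code 0001 → (5.057,3.000)–(5.000,3.067)
total: 10 segments, chained into 1 closed loop(s), length Σ = 7.285051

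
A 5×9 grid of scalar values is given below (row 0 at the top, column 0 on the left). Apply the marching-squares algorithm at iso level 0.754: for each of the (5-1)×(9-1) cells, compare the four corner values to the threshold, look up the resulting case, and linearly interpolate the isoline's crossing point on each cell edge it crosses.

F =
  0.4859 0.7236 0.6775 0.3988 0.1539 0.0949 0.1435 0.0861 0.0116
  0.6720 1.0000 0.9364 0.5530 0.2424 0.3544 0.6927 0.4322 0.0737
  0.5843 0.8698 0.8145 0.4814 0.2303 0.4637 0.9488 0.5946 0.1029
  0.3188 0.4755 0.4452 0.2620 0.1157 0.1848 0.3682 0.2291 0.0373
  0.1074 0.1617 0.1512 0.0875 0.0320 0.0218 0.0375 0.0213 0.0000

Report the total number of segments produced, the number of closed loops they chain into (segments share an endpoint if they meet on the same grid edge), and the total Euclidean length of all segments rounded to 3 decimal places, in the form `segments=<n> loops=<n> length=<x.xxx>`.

cell (0,0): code 0100 → (0.110,1.000)–(1.000,0.250)
cell (0,1): code 1100 → (0.295,2.000)–(0.110,1.000)
cell (0,2): code 1000 → (1.000,2.476)–(0.295,2.000)
cell (1,0): code 0110 → (1.000,0.250)–(2.000,0.594)
cell (1,2): code 1001 → (2.000,2.182)–(1.000,2.476)
cell (1,5): code 0100 → (1.239,6.000)–(2.000,5.598)
cell (1,6): code 1000 → (2.000,6.550)–(1.239,6.000)
cell (2,0): code 0010 → (2.000,0.594)–(2.294,1.000)
cell (2,1): code 0011 → (2.294,1.000)–(2.164,2.000)
cell (2,2): code 0001 → (2.164,2.000)–(2.000,2.182)
cell (2,5): code 0010 → (2.000,5.598)–(2.336,6.000)
cell (2,6): code 0001 → (2.336,6.000)–(2.000,6.550)
total: 12 segments, chained into 2 closed loop(s), length Σ = 9.851094

segments=12 loops=2 length=9.851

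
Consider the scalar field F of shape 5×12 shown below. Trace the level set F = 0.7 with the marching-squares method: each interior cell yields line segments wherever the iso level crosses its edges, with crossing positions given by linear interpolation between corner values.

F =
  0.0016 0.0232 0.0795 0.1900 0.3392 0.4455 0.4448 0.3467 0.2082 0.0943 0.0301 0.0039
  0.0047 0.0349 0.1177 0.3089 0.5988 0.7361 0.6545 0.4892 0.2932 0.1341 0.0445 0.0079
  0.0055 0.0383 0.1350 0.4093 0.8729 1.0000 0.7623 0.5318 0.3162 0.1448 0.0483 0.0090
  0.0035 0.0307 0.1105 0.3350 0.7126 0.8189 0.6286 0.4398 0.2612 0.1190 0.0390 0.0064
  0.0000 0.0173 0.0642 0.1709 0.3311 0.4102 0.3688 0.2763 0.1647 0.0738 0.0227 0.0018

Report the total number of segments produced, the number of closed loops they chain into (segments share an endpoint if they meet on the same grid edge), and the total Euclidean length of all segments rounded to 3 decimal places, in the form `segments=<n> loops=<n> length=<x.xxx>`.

cell (0,4): code 0100 → (0.876,5.000)–(1.000,4.737)
cell (0,5): code 1000 → (1.000,5.442)–(0.876,5.000)
cell (1,3): code 0100 → (1.369,4.000)–(2.000,3.627)
cell (1,4): code 1110 → (1.000,4.737)–(1.369,4.000)
cell (1,5): code 1101 → (1.422,6.000)–(1.000,5.442)
cell (1,6): code 1000 → (2.000,6.270)–(1.422,6.000)
cell (2,3): code 0110 → (2.000,3.627)–(3.000,3.967)
cell (2,5): code 1011 → (3.000,5.625)–(2.466,6.000)
cell (2,6): code 0001 → (2.466,6.000)–(2.000,6.270)
cell (3,3): code 0010 → (3.000,3.967)–(3.033,4.000)
cell (3,4): code 0011 → (3.033,4.000)–(3.291,5.000)
cell (3,5): code 0001 → (3.291,5.000)–(3.000,5.625)
total: 12 segments, chained into 1 closed loop(s), length Σ = 7.661121

segments=12 loops=1 length=7.661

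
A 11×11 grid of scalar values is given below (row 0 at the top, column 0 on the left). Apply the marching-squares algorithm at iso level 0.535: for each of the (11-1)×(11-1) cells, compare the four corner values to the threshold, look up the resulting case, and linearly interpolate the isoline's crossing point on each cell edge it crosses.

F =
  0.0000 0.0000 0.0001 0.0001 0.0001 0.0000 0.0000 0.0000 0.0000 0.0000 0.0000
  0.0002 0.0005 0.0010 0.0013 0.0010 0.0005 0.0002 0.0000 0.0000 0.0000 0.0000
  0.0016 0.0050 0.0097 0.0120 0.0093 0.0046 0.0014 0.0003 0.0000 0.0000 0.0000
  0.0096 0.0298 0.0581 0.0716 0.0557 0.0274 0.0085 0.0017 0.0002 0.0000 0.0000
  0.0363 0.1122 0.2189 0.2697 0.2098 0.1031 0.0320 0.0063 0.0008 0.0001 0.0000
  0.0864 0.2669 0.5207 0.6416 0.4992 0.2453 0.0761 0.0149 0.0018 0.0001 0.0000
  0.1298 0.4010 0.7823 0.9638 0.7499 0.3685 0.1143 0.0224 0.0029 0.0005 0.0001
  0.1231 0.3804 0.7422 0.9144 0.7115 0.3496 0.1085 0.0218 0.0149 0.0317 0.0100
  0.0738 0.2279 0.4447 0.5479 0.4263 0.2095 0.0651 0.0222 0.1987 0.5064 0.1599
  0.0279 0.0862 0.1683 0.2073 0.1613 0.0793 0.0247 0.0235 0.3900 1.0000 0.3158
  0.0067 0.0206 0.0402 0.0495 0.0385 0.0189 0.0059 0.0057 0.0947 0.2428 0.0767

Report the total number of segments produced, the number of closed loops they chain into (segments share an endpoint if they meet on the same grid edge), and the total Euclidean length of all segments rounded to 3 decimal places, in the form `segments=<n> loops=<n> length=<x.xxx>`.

cell (4,2): code 0100 → (4.713,3.000)–(5.000,2.118)
cell (4,3): code 1000 → (5.000,3.749)–(4.713,3.000)
cell (5,1): code 0100 → (5.055,2.000)–(6.000,1.351)
cell (5,2): code 1110 → (5.000,2.118)–(5.055,2.000)
cell (5,3): code 1101 → (5.143,4.000)–(5.000,3.749)
cell (5,4): code 1000 → (6.000,4.563)–(5.143,4.000)
cell (6,1): code 0110 → (6.000,1.351)–(7.000,1.427)
cell (6,4): code 1001 → (7.000,4.488)–(6.000,4.563)
cell (7,1): code 0010 → (7.000,1.427)–(7.696,2.000)
cell (7,2): code 0111 → (7.696,2.000)–(8.000,2.875)
cell (7,3): code 1011 → (8.000,3.106)–(7.619,4.000)
cell (7,4): code 0001 → (7.619,4.000)–(7.000,4.488)
cell (8,2): code 0010 → (8.000,2.875)–(8.038,3.000)
cell (8,3): code 0001 → (8.038,3.000)–(8.000,3.106)
cell (8,8): code 0100 → (8.058,9.000)–(9.000,8.238)
cell (8,9): code 1000 → (9.000,9.680)–(8.058,9.000)
cell (9,8): code 0010 → (9.000,8.238)–(9.614,9.000)
cell (9,9): code 0001 → (9.614,9.000)–(9.000,9.680)
total: 18 segments, chained into 2 closed loop(s), length Σ = 14.425282

segments=18 loops=2 length=14.425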